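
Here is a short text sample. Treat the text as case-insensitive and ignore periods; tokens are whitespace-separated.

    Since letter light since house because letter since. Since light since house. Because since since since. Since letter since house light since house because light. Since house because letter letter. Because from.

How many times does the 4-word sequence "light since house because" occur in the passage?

4

Scanning the 29 overlapping 4-gram windows for "light since house because":
  position 3–6: light since house because
  position 10–13: light since house because
  position 21–24: light since house because
  position 25–28: light since house because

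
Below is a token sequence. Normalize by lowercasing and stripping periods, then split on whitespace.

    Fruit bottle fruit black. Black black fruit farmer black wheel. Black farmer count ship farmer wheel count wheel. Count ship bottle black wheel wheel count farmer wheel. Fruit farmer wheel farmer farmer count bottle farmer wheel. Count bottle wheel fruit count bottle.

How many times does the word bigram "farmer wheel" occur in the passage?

4

Scanning the 41 overlapping bigram windows for "farmer wheel":
  position 15–16: farmer wheel
  position 26–27: farmer wheel
  position 29–30: farmer wheel
  position 35–36: farmer wheel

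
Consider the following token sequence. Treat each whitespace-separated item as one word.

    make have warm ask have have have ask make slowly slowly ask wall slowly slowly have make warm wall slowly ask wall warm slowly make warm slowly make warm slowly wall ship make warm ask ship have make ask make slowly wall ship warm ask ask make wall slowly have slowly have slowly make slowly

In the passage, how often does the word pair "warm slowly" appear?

3

Scanning the 54 overlapping bigram windows for "warm slowly":
  position 23–24: warm slowly
  position 26–27: warm slowly
  position 29–30: warm slowly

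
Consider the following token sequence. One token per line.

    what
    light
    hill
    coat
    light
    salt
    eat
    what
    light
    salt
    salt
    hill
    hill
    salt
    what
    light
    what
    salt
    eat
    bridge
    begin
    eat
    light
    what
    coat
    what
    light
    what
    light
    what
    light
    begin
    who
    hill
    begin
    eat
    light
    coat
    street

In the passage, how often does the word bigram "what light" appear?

6

Scanning the 38 overlapping bigram windows for "what light":
  position 1–2: what light
  position 8–9: what light
  position 15–16: what light
  position 26–27: what light
  position 28–29: what light
  position 30–31: what light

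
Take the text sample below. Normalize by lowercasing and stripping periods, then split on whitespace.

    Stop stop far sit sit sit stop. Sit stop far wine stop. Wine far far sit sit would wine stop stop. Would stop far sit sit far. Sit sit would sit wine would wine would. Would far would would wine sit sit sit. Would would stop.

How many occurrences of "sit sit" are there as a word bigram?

Scanning the 45 overlapping bigram windows for "sit sit":
  position 4–5: sit sit
  position 5–6: sit sit
  position 16–17: sit sit
  position 25–26: sit sit
  position 28–29: sit sit
  position 41–42: sit sit
  position 42–43: sit sit

7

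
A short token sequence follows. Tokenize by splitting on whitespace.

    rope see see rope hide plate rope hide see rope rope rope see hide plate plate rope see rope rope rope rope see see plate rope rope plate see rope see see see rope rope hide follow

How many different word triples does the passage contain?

27

37 tokens → 35 trigram windows in total.
Repeated trigrams (each contributes count−1 duplicates):
  rope rope rope: 3
  rope see see: 3
  see rope rope: 3
  rope rope see: 2
  see see rope: 2
8 duplicate windows → 35 − 8 = 27 distinct.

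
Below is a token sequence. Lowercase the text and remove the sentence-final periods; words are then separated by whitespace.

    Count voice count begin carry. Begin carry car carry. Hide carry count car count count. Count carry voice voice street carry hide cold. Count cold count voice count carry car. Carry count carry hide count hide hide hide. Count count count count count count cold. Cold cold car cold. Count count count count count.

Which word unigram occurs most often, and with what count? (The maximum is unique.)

Unigram frequencies (highest first):
  count: 22
  carry: 9
  hide: 6
  cold: 6
  voice: 4
  car: 4
  … (2 more, each ≤ 2)

"count", 22 times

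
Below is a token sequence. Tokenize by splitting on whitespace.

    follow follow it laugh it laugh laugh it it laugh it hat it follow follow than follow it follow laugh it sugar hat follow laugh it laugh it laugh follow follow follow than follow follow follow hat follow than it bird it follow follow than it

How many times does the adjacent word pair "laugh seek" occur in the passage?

0

Scanning the 45 overlapping bigram windows for "laugh seek":
  (none found)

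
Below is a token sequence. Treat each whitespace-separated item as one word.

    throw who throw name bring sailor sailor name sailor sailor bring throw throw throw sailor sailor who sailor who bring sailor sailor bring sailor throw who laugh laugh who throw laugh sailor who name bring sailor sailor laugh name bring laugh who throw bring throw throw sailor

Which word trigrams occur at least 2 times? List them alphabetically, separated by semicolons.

bring sailor sailor; bring throw throw; laugh who throw; name bring sailor; sailor sailor bring; throw throw sailor

Trigram counts meeting the condition (at least 2 times):
  bring sailor sailor: 3
  bring throw throw: 2
  laugh who throw: 2
  name bring sailor: 2
  sailor sailor bring: 2
  throw throw sailor: 2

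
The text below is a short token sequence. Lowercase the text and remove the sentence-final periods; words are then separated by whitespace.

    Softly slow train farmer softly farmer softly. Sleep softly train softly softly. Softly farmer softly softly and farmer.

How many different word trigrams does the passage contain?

18 tokens → 16 trigram windows in total.
Repeated trigrams (each contributes count−1 duplicates):
  softly farmer softly: 2
1 duplicate windows → 16 − 1 = 15 distinct.

15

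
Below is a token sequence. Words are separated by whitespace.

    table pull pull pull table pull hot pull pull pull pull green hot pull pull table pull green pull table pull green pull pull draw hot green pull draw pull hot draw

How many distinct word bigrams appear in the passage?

32 tokens → 31 bigram windows in total.
Repeated bigrams (each contributes count−1 duplicates):
  pull pull: 7
  table pull: 4
  green pull: 3
  pull green: 3
  pull table: 3
  hot pull: 2
  pull draw: 2
  pull hot: 2
18 duplicate windows → 31 − 18 = 13 distinct.

13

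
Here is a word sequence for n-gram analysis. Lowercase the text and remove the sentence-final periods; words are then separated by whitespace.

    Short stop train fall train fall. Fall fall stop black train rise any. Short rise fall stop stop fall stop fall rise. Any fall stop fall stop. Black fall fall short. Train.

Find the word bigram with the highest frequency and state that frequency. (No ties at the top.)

"fall stop", 5 times

Bigram frequencies (highest first):
  fall stop: 5
  fall fall: 3
  stop fall: 3
  train fall: 2
  stop black: 2
  rise any: 2
  … (14 more, each ≤ 1)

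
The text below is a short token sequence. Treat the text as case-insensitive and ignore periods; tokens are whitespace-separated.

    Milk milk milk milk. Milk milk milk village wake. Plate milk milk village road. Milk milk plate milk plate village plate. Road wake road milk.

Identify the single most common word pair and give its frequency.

Bigram frequencies (highest first):
  milk milk: 8
  milk village: 2
  plate milk: 2
  road milk: 2
  milk plate: 2
  village wake: 1
  … (7 more, each ≤ 1)

"milk milk", 8 times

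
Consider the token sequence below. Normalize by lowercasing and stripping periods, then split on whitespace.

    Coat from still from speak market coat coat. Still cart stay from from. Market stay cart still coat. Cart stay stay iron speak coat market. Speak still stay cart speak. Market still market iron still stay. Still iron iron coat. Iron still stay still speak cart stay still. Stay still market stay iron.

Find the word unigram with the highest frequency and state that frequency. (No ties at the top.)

"still", 11 times

Unigram frequencies (highest first):
  still: 11
  stay: 10
  coat: 6
  market: 6
  iron: 6
  speak: 5
  … (2 more, each ≤ 5)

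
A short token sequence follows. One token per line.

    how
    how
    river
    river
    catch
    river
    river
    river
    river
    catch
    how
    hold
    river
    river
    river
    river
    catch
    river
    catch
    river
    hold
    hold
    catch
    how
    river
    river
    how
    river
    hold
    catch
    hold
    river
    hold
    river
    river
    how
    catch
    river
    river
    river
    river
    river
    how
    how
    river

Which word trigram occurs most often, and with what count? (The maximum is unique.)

"river river river", 7 times

Trigram frequencies (highest first):
  river river river: 7
  river river catch: 3
  river catch river: 3
  river river how: 3
  how how river: 2
  how river river: 2
  … (21 more, each ≤ 2)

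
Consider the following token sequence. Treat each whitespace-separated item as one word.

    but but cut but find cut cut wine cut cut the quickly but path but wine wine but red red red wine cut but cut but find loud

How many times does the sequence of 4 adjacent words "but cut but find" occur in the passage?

2

Scanning the 25 overlapping 4-gram windows for "but cut but find":
  position 2–5: but cut but find
  position 24–27: but cut but find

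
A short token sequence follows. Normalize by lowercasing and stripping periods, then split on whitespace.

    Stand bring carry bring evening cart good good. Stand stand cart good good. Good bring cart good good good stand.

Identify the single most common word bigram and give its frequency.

Bigram frequencies (highest first):
  good good: 5
  cart good: 3
  good stand: 2
  stand bring: 1
  bring carry: 1
  carry bring: 1
  … (6 more, each ≤ 1)

"good good", 5 times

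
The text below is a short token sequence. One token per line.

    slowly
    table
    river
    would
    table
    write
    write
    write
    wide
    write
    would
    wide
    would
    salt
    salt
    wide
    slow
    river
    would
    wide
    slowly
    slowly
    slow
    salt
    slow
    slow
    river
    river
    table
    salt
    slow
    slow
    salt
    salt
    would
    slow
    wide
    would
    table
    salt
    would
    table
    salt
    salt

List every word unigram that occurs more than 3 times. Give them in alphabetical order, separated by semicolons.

Unigram counts meeting the condition (more than 3 times):
  river: 4
  salt: 9
  slow: 7
  table: 5
  wide: 5
  would: 7
  write: 4

river; salt; slow; table; wide; would; write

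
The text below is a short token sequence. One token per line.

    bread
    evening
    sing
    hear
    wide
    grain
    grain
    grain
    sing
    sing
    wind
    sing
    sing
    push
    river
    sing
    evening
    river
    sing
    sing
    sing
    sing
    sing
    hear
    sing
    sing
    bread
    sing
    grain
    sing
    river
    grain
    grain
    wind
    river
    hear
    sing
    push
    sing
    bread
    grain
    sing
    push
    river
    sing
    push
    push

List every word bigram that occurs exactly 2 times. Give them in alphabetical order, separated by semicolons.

hear sing; push river; sing bread; sing hear

Bigram counts meeting the condition (exactly 2 times):
  hear sing: 2
  push river: 2
  sing bread: 2
  sing hear: 2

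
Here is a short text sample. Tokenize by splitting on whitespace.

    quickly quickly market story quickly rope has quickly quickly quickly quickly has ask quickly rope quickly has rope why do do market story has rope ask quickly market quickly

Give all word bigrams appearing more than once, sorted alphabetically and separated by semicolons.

ask quickly; has rope; market story; quickly has; quickly market; quickly quickly; quickly rope

Bigram counts meeting the condition (more than once):
  ask quickly: 2
  has rope: 2
  market story: 2
  quickly has: 2
  quickly market: 2
  quickly quickly: 4
  quickly rope: 2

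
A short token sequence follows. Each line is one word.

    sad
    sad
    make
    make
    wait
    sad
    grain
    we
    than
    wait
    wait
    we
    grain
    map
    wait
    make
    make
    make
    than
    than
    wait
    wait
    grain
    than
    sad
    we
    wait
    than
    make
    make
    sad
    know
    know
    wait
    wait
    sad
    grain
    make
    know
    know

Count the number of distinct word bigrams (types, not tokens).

30

40 tokens → 39 bigram windows in total.
Repeated bigrams (each contributes count−1 duplicates):
  make make: 4
  wait wait: 3
  know know: 2
  sad grain: 2
  than wait: 2
  wait sad: 2
9 duplicate windows → 39 − 9 = 30 distinct.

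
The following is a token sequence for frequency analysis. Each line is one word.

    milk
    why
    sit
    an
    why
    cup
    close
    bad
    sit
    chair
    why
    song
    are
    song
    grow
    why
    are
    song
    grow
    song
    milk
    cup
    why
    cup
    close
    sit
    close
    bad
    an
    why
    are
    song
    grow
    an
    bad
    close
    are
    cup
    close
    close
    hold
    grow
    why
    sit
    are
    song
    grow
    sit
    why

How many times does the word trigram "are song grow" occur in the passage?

4

Scanning the 47 overlapping trigram windows for "are song grow":
  position 13–15: are song grow
  position 17–19: are song grow
  position 31–33: are song grow
  position 45–47: are song grow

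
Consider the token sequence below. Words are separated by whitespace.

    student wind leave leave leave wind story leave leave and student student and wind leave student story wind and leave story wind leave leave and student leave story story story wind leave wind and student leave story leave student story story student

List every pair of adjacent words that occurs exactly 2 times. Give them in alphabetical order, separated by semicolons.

Bigram counts meeting the condition (exactly 2 times):
  leave and: 2
  leave student: 2
  leave wind: 2
  story leave: 2
  student leave: 2
  student story: 2
  wind and: 2

leave and; leave student; leave wind; story leave; student leave; student story; wind and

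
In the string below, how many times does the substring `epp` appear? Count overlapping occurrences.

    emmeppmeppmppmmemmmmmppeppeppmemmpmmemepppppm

5

Sliding a length-3 window over the 45 characters (43 positions):
  position 4–6: epp
  position 8–10: epp
  position 24–26: epp
  position 27–29: epp
  position 39–41: epp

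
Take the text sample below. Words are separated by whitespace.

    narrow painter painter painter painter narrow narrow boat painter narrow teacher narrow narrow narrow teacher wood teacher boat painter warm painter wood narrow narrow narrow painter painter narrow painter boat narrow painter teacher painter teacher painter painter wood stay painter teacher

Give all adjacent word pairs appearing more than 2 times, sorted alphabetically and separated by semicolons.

Bigram counts meeting the condition (more than 2 times):
  narrow narrow: 5
  narrow painter: 4
  painter narrow: 3
  painter painter: 5
  painter teacher: 3

narrow narrow; narrow painter; painter narrow; painter painter; painter teacher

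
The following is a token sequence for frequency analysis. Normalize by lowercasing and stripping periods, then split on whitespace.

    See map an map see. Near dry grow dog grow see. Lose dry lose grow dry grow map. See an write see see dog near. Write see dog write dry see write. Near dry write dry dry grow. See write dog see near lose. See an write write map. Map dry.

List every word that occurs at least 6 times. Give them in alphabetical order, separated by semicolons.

dry; see; write

Unigram counts meeting the condition (at least 6 times):
  dry: 8
  see: 11
  write: 8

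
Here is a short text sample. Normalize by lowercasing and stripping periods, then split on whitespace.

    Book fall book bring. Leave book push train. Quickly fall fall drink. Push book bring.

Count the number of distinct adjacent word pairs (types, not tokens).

15 tokens → 14 bigram windows in total.
Repeated bigrams (each contributes count−1 duplicates):
  book bring: 2
1 duplicate windows → 14 − 1 = 13 distinct.

13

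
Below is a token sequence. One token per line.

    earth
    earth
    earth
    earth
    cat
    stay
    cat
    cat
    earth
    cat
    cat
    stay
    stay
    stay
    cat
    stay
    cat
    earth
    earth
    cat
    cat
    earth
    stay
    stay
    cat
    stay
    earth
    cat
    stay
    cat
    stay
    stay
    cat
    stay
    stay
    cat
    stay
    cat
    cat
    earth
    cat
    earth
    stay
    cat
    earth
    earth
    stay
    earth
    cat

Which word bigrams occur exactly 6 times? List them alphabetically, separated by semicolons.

cat earth; earth cat

Bigram counts meeting the condition (exactly 6 times):
  cat earth: 6
  earth cat: 6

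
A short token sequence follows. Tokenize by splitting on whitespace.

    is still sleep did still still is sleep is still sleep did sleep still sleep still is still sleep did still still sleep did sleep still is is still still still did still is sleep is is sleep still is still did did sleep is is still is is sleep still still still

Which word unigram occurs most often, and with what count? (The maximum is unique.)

"still", 20 times

Unigram frequencies (highest first):
  still: 20
  is: 14
  sleep: 12
  did: 7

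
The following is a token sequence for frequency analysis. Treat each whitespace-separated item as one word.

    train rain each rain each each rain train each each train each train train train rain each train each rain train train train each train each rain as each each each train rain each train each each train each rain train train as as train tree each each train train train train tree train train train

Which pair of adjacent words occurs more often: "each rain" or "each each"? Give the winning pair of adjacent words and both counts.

"each rain": 5 occurrences
"each each": 6 occurrences

"each each" (6 vs 5)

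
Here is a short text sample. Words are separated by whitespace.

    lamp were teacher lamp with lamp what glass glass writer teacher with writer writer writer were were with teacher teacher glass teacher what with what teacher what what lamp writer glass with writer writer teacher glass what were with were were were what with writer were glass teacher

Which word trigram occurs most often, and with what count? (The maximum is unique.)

Trigram frequencies (highest first):
  with writer writer: 2
  lamp were teacher: 1
  were teacher lamp: 1
  teacher lamp with: 1
  lamp with lamp: 1
  with lamp what: 1
  … (39 more, each ≤ 1)

"with writer writer", 2 times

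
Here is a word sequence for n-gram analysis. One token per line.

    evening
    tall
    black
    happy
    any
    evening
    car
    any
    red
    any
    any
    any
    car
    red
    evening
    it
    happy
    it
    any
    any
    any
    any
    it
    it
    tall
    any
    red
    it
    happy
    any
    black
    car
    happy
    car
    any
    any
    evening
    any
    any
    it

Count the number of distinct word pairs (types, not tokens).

27

40 tokens → 39 bigram windows in total.
Repeated bigrams (each contributes count−1 duplicates):
  any any: 7
  any evening: 2
  any it: 2
  any red: 2
  car any: 2
  happy any: 2
  it happy: 2
12 duplicate windows → 39 − 12 = 27 distinct.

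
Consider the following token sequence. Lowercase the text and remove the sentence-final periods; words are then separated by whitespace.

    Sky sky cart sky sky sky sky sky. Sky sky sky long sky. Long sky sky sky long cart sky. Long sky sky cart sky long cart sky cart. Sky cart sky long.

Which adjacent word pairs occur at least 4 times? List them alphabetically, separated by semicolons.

Bigram counts meeting the condition (at least 4 times):
  cart sky: 6
  sky cart: 4
  sky long: 6
  sky sky: 11

cart sky; sky cart; sky long; sky sky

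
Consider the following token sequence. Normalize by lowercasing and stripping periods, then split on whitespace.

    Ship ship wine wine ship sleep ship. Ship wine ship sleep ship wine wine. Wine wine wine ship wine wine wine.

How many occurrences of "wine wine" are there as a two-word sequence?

Scanning the 20 overlapping bigram windows for "wine wine":
  position 3–4: wine wine
  position 13–14: wine wine
  position 14–15: wine wine
  position 15–16: wine wine
  position 16–17: wine wine
  position 19–20: wine wine
  position 20–21: wine wine

7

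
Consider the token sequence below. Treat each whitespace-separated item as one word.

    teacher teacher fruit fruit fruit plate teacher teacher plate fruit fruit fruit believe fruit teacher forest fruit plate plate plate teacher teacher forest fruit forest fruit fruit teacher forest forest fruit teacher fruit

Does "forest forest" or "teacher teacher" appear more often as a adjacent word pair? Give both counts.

"forest forest": 1 occurrence
"teacher teacher": 3 occurrences

"teacher teacher" (3 vs 1)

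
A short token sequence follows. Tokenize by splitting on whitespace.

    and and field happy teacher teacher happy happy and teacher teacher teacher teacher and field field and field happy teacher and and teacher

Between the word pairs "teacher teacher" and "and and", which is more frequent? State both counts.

"teacher teacher": 4 occurrences
"and and": 2 occurrences

"teacher teacher" (4 vs 2)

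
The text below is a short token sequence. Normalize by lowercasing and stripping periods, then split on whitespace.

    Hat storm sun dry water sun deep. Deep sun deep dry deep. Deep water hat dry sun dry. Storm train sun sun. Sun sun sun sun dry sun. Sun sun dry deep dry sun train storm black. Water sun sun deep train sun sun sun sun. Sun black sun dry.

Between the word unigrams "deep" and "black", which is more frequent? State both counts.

"deep" (7 vs 2)

"deep": 7 occurrences
"black": 2 occurrences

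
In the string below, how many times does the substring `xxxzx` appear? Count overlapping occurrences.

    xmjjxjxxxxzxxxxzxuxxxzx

3

Sliding a length-5 window over the 23 characters (19 positions):
  position 8–12: xxxzx
  position 13–17: xxxzx
  position 19–23: xxxzx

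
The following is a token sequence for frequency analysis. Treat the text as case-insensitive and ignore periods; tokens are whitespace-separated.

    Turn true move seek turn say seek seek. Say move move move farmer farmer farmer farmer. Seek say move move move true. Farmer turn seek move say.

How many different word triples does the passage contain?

21

27 tokens → 25 trigram windows in total.
Repeated trigrams (each contributes count−1 duplicates):
  farmer farmer farmer: 2
  move move move: 2
  say move move: 2
  seek say move: 2
4 duplicate windows → 25 − 4 = 21 distinct.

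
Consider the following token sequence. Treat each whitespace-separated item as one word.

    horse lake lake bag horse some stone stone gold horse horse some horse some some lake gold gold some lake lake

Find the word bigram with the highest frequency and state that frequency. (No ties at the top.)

"horse some", 3 times

Bigram frequencies (highest first):
  horse some: 3
  lake lake: 2
  some lake: 2
  horse lake: 1
  lake bag: 1
  bag horse: 1
  … (10 more, each ≤ 1)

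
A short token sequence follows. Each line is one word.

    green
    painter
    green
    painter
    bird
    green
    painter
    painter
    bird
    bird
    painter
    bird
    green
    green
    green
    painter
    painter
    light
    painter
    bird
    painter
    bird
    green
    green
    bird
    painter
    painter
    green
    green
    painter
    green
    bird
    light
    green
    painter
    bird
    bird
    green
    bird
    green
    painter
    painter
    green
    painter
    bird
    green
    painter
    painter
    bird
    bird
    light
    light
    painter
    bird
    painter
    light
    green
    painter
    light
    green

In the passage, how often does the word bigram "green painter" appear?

Scanning the 59 overlapping bigram windows for "green painter":
  position 1–2: green painter
  position 3–4: green painter
  position 6–7: green painter
  position 15–16: green painter
  position 29–30: green painter
  position 34–35: green painter
  position 40–41: green painter
  position 43–44: green painter
  position 46–47: green painter
  position 57–58: green painter

10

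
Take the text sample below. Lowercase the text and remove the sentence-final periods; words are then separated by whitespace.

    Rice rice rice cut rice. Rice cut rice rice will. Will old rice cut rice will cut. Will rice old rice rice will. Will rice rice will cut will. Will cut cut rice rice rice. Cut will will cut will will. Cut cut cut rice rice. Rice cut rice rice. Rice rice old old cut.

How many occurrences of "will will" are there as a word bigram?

Scanning the 54 overlapping bigram windows for "will will":
  position 10–11: will will
  position 23–24: will will
  position 29–30: will will
  position 37–38: will will
  position 40–41: will will

5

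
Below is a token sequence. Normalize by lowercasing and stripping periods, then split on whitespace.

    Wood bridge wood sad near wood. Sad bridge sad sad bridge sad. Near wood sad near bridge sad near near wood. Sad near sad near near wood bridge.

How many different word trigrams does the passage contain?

28 tokens → 26 trigram windows in total.
Repeated trigrams (each contributes count−1 duplicates):
  near wood sad: 3
  wood sad near: 3
  bridge sad near: 2
  near near wood: 2
  sad bridge sad: 2
  sad near near: 2
  sad near wood: 2
9 duplicate windows → 26 − 9 = 17 distinct.

17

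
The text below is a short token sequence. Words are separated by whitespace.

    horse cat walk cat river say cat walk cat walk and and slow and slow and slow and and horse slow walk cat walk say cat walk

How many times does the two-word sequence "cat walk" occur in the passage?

5

Scanning the 26 overlapping bigram windows for "cat walk":
  position 2–3: cat walk
  position 7–8: cat walk
  position 9–10: cat walk
  position 23–24: cat walk
  position 26–27: cat walk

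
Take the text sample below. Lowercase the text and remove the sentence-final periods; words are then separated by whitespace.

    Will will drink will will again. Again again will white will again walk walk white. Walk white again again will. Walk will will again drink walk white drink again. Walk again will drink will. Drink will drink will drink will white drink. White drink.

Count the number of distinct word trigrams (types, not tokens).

34

44 tokens → 42 trigram windows in total.
Repeated trigrams (each contributes count−1 duplicates):
  will drink will: 5
  drink will drink: 3
  again again will: 2
  will will again: 2
8 duplicate windows → 42 − 8 = 34 distinct.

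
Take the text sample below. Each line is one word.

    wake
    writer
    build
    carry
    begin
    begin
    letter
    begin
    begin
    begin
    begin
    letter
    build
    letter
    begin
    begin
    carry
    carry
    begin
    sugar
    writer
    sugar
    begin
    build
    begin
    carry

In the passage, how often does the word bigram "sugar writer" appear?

1

Scanning the 25 overlapping bigram windows for "sugar writer":
  position 20–21: sugar writer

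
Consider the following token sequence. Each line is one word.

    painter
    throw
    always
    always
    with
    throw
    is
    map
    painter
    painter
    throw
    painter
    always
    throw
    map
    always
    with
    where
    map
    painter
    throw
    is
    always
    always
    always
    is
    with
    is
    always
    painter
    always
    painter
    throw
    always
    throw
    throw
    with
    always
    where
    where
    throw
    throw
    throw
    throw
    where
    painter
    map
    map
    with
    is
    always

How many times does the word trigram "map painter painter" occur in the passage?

1

Scanning the 49 overlapping trigram windows for "map painter painter":
  position 8–10: map painter painter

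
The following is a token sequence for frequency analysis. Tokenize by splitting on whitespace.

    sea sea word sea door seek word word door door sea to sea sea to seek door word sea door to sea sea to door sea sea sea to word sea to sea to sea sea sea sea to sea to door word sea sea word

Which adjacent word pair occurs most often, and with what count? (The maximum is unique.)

"sea sea", 9 times

Bigram frequencies (highest first):
  sea sea: 9
  sea to: 8
  to sea: 5
  word sea: 4
  sea word: 2
  sea door: 2
  … (12 more, each ≤ 2)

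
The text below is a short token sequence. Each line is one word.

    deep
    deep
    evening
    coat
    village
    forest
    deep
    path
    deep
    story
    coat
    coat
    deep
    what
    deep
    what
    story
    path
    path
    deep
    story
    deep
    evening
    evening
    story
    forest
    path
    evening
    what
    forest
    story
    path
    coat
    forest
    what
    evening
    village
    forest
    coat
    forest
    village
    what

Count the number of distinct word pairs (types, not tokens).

34

42 tokens → 41 bigram windows in total.
Repeated bigrams (each contributes count−1 duplicates):
  coat forest: 2
  deep evening: 2
  deep story: 2
  deep what: 2
  path deep: 2
  story path: 2
  village forest: 2
7 duplicate windows → 41 − 7 = 34 distinct.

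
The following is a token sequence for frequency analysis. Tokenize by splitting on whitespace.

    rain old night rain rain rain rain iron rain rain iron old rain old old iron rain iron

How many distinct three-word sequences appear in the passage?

18 tokens → 16 trigram windows in total.
Repeated trigrams (each contributes count−1 duplicates):
  rain rain iron: 2
  rain rain rain: 2
2 duplicate windows → 16 − 2 = 14 distinct.

14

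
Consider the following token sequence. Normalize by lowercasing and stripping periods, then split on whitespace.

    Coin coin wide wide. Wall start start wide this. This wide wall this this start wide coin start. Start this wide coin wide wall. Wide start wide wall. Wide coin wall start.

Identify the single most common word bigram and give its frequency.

"wide wall", 4 times

Bigram frequencies (highest first):
  wide wall: 4
  start wide: 3
  wide coin: 3
  coin wide: 2
  wall start: 2
  start start: 2
  … (12 more, each ≤ 2)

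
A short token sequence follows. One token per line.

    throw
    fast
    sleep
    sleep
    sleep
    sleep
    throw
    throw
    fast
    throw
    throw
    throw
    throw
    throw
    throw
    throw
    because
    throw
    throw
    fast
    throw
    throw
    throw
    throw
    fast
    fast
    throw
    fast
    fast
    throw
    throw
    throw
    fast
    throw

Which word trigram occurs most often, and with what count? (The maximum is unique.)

Trigram frequencies (highest first):
  throw throw throw: 8
  throw throw fast: 4
  throw fast throw: 3
  fast throw throw: 3
  sleep sleep sleep: 2
  throw fast fast: 2
  … (9 more, each ≤ 2)

"throw throw throw", 8 times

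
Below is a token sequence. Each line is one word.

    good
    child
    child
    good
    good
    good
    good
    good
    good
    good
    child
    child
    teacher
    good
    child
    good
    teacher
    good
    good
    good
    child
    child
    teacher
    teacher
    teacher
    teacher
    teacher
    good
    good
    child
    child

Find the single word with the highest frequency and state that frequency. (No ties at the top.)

"good", 15 times

Unigram frequencies (highest first):
  good: 15
  child: 9
  teacher: 7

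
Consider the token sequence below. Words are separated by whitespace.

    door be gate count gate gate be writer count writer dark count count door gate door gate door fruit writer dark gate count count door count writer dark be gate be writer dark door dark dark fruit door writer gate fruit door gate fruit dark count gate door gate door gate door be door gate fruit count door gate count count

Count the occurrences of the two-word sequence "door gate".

7

Scanning the 60 overlapping bigram windows for "door gate":
  position 14–15: door gate
  position 16–17: door gate
  position 42–43: door gate
  position 48–49: door gate
  position 50–51: door gate
  position 54–55: door gate
  position 58–59: door gate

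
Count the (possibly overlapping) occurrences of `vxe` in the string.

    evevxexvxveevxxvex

1

Sliding a length-3 window over the 18 characters (16 positions):
  position 4–6: vxe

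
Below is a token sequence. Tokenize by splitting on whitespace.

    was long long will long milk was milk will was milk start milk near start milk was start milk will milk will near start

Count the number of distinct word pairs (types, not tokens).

24 tokens → 23 bigram windows in total.
Repeated bigrams (each contributes count−1 duplicates):
  milk will: 3
  start milk: 3
  milk was: 2
  near start: 2
  was milk: 2
7 duplicate windows → 23 − 7 = 16 distinct.

16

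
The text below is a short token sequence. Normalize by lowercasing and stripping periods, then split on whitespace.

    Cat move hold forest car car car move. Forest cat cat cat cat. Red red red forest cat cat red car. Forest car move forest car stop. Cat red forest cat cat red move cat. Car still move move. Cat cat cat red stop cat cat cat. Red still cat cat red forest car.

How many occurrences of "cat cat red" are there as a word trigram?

Scanning the 52 overlapping trigram windows for "cat cat red":
  position 12–14: cat cat red
  position 18–20: cat cat red
  position 31–33: cat cat red
  position 41–43: cat cat red
  position 46–48: cat cat red
  position 50–52: cat cat red

6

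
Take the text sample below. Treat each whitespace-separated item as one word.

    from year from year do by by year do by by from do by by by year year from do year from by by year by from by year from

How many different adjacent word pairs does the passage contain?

30 tokens → 29 bigram windows in total.
Repeated bigrams (each contributes count−1 duplicates):
  by by: 5
  by year: 4
  year from: 4
  do by: 3
  by from: 2
  from by: 2
  from do: 2
  from year: 2
  … (1 more repeated)
17 duplicate windows → 29 − 17 = 12 distinct.

12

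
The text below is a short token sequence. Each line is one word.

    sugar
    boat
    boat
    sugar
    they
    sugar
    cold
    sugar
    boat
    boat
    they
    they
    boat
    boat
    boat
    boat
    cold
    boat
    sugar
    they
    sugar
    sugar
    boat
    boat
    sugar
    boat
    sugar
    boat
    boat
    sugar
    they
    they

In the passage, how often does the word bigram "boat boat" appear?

7

Scanning the 31 overlapping bigram windows for "boat boat":
  position 2–3: boat boat
  position 9–10: boat boat
  position 13–14: boat boat
  position 14–15: boat boat
  position 15–16: boat boat
  position 23–24: boat boat
  position 28–29: boat boat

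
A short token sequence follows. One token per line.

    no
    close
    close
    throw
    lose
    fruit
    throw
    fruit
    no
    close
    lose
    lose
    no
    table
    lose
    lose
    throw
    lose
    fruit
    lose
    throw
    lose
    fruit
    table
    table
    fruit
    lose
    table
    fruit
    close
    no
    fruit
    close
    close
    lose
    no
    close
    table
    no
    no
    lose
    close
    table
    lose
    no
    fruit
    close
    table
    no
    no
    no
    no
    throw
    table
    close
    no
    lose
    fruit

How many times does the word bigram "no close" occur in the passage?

3

Scanning the 57 overlapping bigram windows for "no close":
  position 1–2: no close
  position 9–10: no close
  position 36–37: no close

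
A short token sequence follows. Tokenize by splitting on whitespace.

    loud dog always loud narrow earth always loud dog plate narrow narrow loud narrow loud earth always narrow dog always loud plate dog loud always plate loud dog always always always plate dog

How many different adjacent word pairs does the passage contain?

33 tokens → 32 bigram windows in total.
Repeated bigrams (each contributes count−1 duplicates):
  always loud: 3
  dog always: 3
  loud dog: 3
  always always: 2
  always plate: 2
  earth always: 2
  loud narrow: 2
  narrow loud: 2
  … (1 more repeated)
12 duplicate windows → 32 − 12 = 20 distinct.

20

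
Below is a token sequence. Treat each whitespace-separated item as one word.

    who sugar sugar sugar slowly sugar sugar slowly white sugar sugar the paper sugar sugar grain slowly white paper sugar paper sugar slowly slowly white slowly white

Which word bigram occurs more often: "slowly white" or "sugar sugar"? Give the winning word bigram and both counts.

"slowly white": 4 occurrences
"sugar sugar": 5 occurrences

"sugar sugar" (5 vs 4)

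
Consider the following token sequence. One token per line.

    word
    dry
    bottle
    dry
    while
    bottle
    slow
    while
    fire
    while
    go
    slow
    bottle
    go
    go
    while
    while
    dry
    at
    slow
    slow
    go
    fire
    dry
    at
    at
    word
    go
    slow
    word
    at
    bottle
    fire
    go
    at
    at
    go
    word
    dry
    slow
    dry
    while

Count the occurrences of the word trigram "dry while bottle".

1

Scanning the 40 overlapping trigram windows for "dry while bottle":
  position 4–6: dry while bottle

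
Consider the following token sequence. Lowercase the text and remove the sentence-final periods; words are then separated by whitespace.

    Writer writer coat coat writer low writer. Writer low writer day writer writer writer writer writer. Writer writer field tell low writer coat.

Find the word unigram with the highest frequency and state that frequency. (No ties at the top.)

"writer", 14 times

Unigram frequencies (highest first):
  writer: 14
  coat: 3
  low: 3
  day: 1
  field: 1
  tell: 1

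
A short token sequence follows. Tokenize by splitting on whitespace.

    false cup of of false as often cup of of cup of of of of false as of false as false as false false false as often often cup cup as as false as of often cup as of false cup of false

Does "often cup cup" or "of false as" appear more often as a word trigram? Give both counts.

"often cup cup": 1 occurrence
"of false as": 3 occurrences

"of false as" (3 vs 1)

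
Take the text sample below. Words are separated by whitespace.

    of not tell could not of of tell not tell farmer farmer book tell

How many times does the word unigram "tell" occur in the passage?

4

Scanning the 14 tokens for "tell":
  position 3: tell
  position 8: tell
  position 10: tell
  position 14: tell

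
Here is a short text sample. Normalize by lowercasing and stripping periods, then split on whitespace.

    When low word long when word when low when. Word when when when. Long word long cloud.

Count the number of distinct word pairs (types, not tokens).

11

17 tokens → 16 bigram windows in total.
Repeated bigrams (each contributes count−1 duplicates):
  when low: 2
  when when: 2
  when word: 2
  word long: 2
  word when: 2
5 duplicate windows → 16 − 5 = 11 distinct.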